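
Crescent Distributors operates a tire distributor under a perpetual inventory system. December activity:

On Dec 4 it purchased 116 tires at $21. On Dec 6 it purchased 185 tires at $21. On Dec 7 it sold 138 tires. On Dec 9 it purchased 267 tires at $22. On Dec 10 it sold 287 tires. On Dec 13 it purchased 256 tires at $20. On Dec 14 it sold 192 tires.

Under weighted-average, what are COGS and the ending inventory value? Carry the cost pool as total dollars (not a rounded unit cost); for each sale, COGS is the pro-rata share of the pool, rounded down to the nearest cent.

COGS = $13,054.74; ending inventory = $4,260.26

After Dec 4: 116 on hand, pool $2,436.00 (≈ $21.0000 each)
After Dec 6: 301 on hand, pool $6,321.00 (≈ $21.0000 each)
Dec 7, sell 138: 138/301 × $6,321.00 → $2,898.00
After Dec 9: 430 on hand, pool $9,297.00 (≈ $21.6209 each)
Dec 10, sell 287: 287/430 × $9,297.00 → $6,205.20
After Dec 13: 399 on hand, pool $8,211.80 (≈ $20.5810 each)
Dec 14, sell 192: 192/399 × $8,211.80 → $3,951.54
Total COGS = $2,898.00 + $6,205.20 + $3,951.54 = $13,054.74
Ending inventory (cost pool remaining) = $4,260.26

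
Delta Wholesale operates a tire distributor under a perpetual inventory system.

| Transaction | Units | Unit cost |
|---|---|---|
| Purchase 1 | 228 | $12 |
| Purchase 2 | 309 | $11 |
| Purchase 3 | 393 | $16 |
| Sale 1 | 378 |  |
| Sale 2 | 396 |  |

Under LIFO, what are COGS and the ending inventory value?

Sale 1 (378) [LIFO — newest first]: 378 @ $16 = $6,048
Sale 2 (396) [LIFO — newest first]: 15 @ $16 + 309 @ $11 + 72 @ $12 = $4,503
Total COGS = $6,048 + $4,503 = $10,551
Ending inventory: 156 @ $12 = $1,872
Check: goods available $12,423 = COGS $10,551 + ending $1,872

COGS = $10,551; ending inventory = $1,872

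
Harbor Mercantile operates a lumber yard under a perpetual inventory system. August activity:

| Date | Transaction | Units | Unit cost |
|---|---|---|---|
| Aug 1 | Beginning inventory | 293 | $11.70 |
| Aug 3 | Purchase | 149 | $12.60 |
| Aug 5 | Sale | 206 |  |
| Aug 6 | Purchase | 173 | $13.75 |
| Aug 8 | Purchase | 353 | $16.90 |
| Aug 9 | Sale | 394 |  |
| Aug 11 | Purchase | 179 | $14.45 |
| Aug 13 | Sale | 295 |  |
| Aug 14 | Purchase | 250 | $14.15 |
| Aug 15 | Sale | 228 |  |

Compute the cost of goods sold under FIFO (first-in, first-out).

Aug 5, 206 sold [FIFO — oldest first]: 206 @ $11.70 = $2,410.20
Aug 9, 394 sold [FIFO — oldest first]: 87 @ $11.70 + 149 @ $12.60 + 158 @ $13.75 = $5,067.80
Aug 13, 295 sold [FIFO — oldest first]: 15 @ $13.75 + 280 @ $16.90 = $4,938.25
Aug 15, 228 sold [FIFO — oldest first]: 73 @ $16.90 + 155 @ $14.45 = $3,473.45
Total COGS = $2,410.20 + $5,067.80 + $4,938.25 + $3,473.45 = $15,889.70
Ending inventory: 24 @ $14.45 + 250 @ $14.15 = $3,884.30
Check: goods available $19,774.00 = COGS $15,889.70 + ending $3,884.30

COGS = $15,889.70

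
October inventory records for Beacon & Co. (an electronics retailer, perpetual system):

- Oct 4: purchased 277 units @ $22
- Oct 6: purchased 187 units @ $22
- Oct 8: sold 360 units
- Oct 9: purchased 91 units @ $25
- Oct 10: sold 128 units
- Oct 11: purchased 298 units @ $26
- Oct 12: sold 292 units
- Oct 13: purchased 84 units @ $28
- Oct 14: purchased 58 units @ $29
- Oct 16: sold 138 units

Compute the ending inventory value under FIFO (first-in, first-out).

Oct 8, 360 sold [FIFO — oldest first]: 277 @ $22 + 83 @ $22 = $7,920
Oct 10, 128 sold [FIFO — oldest first]: 104 @ $22 + 24 @ $25 = $2,888
Oct 12, 292 sold [FIFO — oldest first]: 67 @ $25 + 225 @ $26 = $7,525
Oct 16, 138 sold [FIFO — oldest first]: 73 @ $26 + 65 @ $28 = $3,718
Total COGS = $7,920 + $2,888 + $7,525 + $3,718 = $22,051
Ending inventory: 19 @ $28 + 58 @ $29 = $2,214

Ending inventory = $2,214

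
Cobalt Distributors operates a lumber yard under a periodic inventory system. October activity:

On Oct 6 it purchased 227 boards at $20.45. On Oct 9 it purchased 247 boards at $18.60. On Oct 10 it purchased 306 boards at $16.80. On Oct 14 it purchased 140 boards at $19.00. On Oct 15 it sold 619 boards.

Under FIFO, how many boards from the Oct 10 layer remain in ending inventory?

161

Oct 15, 619 sold [FIFO — oldest first]: 227 @ $20.45 + 247 @ $18.60 + 145 @ $16.80 = $11,672.35
Ending inventory: 161 @ $16.80 + 140 @ $19.00 = $5,364.80
Check: goods available $17,037.15 = COGS $11,672.35 + ending $5,364.80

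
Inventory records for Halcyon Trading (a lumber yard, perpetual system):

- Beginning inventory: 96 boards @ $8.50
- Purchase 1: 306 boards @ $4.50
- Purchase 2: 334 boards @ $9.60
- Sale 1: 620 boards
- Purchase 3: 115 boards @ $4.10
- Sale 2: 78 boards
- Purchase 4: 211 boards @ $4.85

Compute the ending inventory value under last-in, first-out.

Sale 1 (620) [LIFO — newest first]: 334 @ $9.60 + 286 @ $4.50 = $4,493.40
Sale 2 (78) [LIFO — newest first]: 78 @ $4.10 = $319.80
Total COGS = $4,493.40 + $319.80 = $4,813.20
Ending inventory: 96 @ $8.50 + 20 @ $4.50 + 37 @ $4.10 + 211 @ $4.85 = $2,081.05

Ending inventory = $2,081.05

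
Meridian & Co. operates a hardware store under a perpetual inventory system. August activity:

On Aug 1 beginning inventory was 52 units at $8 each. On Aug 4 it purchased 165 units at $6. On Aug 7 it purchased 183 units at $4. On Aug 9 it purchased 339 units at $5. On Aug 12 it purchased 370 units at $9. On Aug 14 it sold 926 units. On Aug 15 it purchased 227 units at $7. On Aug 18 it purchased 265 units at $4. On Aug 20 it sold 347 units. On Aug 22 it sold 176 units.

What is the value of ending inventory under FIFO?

Aug 14, 926 sold [FIFO — oldest first]: 52 @ $8 + 165 @ $6 + 183 @ $4 + 339 @ $5 + 187 @ $9 = $5,516
Aug 20, 347 sold [FIFO — oldest first]: 183 @ $9 + 164 @ $7 = $2,795
Aug 22, 176 sold [FIFO — oldest first]: 63 @ $7 + 113 @ $4 = $893
Total COGS = $5,516 + $2,795 + $893 = $9,204
Ending inventory: 152 @ $4 = $608

Ending inventory = $608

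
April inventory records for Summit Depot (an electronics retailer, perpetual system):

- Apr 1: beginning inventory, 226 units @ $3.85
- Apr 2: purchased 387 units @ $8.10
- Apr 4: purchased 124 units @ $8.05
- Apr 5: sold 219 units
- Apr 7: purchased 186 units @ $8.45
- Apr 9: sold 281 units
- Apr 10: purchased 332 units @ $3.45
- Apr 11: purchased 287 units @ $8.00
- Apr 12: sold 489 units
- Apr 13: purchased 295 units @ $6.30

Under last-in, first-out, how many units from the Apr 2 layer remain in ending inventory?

Apr 5, 219 sold [LIFO — newest first]: 124 @ $8.05 + 95 @ $8.10 = $1,767.70
Apr 9, 281 sold [LIFO — newest first]: 186 @ $8.45 + 95 @ $8.10 = $2,341.20
Apr 12, 489 sold [LIFO — newest first]: 287 @ $8.00 + 202 @ $3.45 = $2,992.90
Total COGS = $1,767.70 + $2,341.20 + $2,992.90 = $7,101.80
Ending inventory: 226 @ $3.85 + 197 @ $8.10 + 130 @ $3.45 + 295 @ $6.30 = $4,772.80
Check: goods available $11,874.60 = COGS $7,101.80 + ending $4,772.80

197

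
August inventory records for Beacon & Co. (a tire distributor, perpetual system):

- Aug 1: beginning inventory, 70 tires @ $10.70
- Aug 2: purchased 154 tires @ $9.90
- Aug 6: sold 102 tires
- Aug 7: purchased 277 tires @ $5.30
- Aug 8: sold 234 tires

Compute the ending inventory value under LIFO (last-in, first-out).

Ending inventory = $1,491.70

Aug 6, 102 sold [LIFO — newest first]: 102 @ $9.90 = $1,009.80
Aug 8, 234 sold [LIFO — newest first]: 234 @ $5.30 = $1,240.20
Total COGS = $1,009.80 + $1,240.20 = $2,250.00
Ending inventory: 70 @ $10.70 + 52 @ $9.90 + 43 @ $5.30 = $1,491.70
Check: goods available $3,741.70 = COGS $2,250.00 + ending $1,491.70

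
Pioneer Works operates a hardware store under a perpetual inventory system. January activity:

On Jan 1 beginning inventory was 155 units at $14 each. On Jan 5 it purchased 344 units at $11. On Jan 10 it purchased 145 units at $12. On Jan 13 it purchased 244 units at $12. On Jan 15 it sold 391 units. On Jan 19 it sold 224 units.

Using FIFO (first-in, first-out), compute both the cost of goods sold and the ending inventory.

COGS = $7,346; ending inventory = $3,276

Jan 15, 391 sold [FIFO — oldest first]: 155 @ $14 + 236 @ $11 = $4,766
Jan 19, 224 sold [FIFO — oldest first]: 108 @ $11 + 116 @ $12 = $2,580
Total COGS = $4,766 + $2,580 = $7,346
Ending inventory: 29 @ $12 + 244 @ $12 = $3,276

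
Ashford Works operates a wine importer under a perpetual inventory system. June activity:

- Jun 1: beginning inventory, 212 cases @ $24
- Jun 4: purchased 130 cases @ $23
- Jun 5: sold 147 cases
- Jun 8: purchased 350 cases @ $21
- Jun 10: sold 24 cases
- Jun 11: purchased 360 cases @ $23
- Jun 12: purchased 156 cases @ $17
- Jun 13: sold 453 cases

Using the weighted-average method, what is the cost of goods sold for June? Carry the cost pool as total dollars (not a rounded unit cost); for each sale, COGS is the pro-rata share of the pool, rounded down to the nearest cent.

After Jun 1: 212 on hand, pool $5,088.00 (≈ $24.0000 each)
After Jun 4: 342 on hand, pool $8,078.00 (≈ $23.6199 each)
Jun 5, sell 147: 147/342 × $8,078.00 → $3,472.12
After Jun 8: 545 on hand, pool $11,955.88 (≈ $21.9374 each)
Jun 10, sell 24: 24/545 × $11,955.88 → $526.49
After Jun 11: 881 on hand, pool $19,709.39 (≈ $22.3716 each)
After Jun 12: 1037 on hand, pool $22,361.39 (≈ $21.5635 each)
Jun 13, sell 453: 453/1037 × $22,361.39 → $9,768.28
Total COGS = $3,472.12 + $526.49 + $9,768.28 = $13,766.89
Ending inventory (cost pool remaining) = $12,593.11

COGS = $13,766.89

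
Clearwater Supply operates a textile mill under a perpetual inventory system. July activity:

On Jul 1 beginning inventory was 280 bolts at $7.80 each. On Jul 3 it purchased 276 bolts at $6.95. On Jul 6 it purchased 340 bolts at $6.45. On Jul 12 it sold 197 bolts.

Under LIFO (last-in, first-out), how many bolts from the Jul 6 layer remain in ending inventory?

143

Jul 12, 197 sold [LIFO — newest first]: 197 @ $6.45 = $1,270.65
Ending inventory: 280 @ $7.80 + 276 @ $6.95 + 143 @ $6.45 = $5,024.55
Check: goods available $6,295.20 = COGS $1,270.65 + ending $5,024.55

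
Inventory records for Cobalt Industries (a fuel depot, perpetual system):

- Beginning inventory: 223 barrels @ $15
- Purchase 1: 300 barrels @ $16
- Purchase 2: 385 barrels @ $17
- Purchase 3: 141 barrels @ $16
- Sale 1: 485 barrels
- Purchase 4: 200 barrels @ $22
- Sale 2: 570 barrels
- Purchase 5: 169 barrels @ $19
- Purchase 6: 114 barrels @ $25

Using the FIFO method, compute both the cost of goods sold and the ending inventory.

Sale 1 (485) [FIFO — oldest first]: 223 @ $15 + 262 @ $16 = $7,537
Sale 2 (570) [FIFO — oldest first]: 38 @ $16 + 385 @ $17 + 141 @ $16 + 6 @ $22 = $9,541
Total COGS = $7,537 + $9,541 = $17,078
Ending inventory: 194 @ $22 + 169 @ $19 + 114 @ $25 = $10,329
Check: goods available $27,407 = COGS $17,078 + ending $10,329

COGS = $17,078; ending inventory = $10,329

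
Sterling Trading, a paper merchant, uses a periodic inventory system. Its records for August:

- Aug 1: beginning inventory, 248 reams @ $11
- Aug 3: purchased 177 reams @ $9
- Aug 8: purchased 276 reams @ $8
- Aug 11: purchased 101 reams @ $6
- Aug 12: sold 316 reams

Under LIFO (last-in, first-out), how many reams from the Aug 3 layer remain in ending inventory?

Aug 12, 316 sold [LIFO — newest first]: 101 @ $6 + 215 @ $8 = $2,326
Ending inventory: 248 @ $11 + 177 @ $9 + 61 @ $8 = $4,809

177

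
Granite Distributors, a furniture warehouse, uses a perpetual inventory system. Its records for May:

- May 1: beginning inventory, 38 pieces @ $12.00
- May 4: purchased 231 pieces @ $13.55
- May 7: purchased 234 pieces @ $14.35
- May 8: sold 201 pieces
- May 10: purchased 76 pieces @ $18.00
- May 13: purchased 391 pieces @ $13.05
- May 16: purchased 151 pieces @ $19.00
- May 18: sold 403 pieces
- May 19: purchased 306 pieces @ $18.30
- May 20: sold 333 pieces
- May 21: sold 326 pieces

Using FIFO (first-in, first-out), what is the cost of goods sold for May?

COGS = $18,882.10

May 8, 201 sold [FIFO — oldest first]: 38 @ $12.00 + 163 @ $13.55 = $2,664.65
May 18, 403 sold [FIFO — oldest first]: 68 @ $13.55 + 234 @ $14.35 + 76 @ $18.00 + 25 @ $13.05 = $5,973.55
May 20, 333 sold [FIFO — oldest first]: 333 @ $13.05 = $4,345.65
May 21, 326 sold [FIFO — oldest first]: 33 @ $13.05 + 151 @ $19.00 + 142 @ $18.30 = $5,898.25
Total COGS = $2,664.65 + $5,973.55 + $4,345.65 + $5,898.25 = $18,882.10
Ending inventory: 164 @ $18.30 = $3,001.20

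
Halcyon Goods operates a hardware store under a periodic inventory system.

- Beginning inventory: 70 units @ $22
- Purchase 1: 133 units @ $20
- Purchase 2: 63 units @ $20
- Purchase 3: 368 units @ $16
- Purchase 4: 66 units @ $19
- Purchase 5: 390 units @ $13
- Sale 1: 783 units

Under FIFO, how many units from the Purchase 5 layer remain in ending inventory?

307

Sale 1 (783) [FIFO — oldest first]: 70 @ $22 + 133 @ $20 + 63 @ $20 + 368 @ $16 + 66 @ $19 + 83 @ $13 = $13,681
Ending inventory: 307 @ $13 = $3,991
Check: goods available $17,672 = COGS $13,681 + ending $3,991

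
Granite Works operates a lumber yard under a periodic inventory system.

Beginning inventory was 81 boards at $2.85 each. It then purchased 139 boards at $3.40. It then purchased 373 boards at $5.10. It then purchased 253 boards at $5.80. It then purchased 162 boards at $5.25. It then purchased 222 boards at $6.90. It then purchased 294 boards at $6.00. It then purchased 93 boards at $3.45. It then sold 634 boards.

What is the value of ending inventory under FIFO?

Sale 1 (634) [FIFO — oldest first]: 81 @ $2.85 + 139 @ $3.40 + 373 @ $5.10 + 41 @ $5.80 = $2,843.55
Ending inventory: 212 @ $5.80 + 162 @ $5.25 + 222 @ $6.90 + 294 @ $6.00 + 93 @ $3.45 = $5,696.75

Ending inventory = $5,696.75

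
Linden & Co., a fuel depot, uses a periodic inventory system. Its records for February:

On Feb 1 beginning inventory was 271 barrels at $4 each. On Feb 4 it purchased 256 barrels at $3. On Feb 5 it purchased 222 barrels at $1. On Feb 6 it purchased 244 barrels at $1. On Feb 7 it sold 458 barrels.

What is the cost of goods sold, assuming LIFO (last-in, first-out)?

Feb 7, 458 sold [LIFO — newest first]: 244 @ $1 + 214 @ $1 = $458
Ending inventory: 271 @ $4 + 256 @ $3 + 8 @ $1 = $1,860

COGS = $458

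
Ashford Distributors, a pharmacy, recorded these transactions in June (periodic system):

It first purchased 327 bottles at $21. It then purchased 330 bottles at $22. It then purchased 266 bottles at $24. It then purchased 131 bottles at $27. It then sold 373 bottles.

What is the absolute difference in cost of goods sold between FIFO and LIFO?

FIFO COGS: 327 @ $21 + 46 @ $22 = $7,879
LIFO COGS: 131 @ $27 + 242 @ $24 = $9,345
Difference = |$7,879 − $9,345| = $1,466

$1,466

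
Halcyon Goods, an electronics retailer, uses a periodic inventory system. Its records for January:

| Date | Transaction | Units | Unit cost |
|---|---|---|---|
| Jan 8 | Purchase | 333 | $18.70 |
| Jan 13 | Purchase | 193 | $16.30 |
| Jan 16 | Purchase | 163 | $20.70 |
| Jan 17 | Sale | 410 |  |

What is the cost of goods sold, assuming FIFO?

COGS = $7,482.20

Jan 17, 410 sold [FIFO — oldest first]: 333 @ $18.70 + 77 @ $16.30 = $7,482.20
Ending inventory: 116 @ $16.30 + 163 @ $20.70 = $5,264.90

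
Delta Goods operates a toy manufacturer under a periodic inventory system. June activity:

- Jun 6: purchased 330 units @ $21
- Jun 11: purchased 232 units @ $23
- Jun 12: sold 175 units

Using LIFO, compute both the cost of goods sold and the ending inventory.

Jun 12, 175 sold [LIFO — newest first]: 175 @ $23 = $4,025
Ending inventory: 330 @ $21 + 57 @ $23 = $8,241
Check: goods available $12,266 = COGS $4,025 + ending $8,241

COGS = $4,025; ending inventory = $8,241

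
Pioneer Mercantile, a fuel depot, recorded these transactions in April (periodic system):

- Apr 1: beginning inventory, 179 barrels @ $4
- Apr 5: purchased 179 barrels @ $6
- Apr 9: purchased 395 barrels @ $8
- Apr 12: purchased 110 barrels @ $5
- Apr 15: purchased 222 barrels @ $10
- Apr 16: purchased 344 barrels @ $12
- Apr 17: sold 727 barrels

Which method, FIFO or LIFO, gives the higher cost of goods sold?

FIFO COGS: 179 @ $4 + 179 @ $6 + 369 @ $8 = $4,742
LIFO COGS: 344 @ $12 + 222 @ $10 + 110 @ $5 + 51 @ $8 = $7,306

LIFO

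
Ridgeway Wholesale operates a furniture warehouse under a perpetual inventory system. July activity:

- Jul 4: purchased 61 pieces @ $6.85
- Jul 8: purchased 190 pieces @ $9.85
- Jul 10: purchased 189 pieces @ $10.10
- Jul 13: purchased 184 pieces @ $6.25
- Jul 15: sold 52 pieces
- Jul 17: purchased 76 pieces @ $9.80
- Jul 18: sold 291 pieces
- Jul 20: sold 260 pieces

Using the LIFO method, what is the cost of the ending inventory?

Ending inventory = $772.45

Jul 15, 52 sold [LIFO — newest first]: 52 @ $6.25 = $325.00
Jul 18, 291 sold [LIFO — newest first]: 76 @ $9.80 + 132 @ $6.25 + 83 @ $10.10 = $2,408.10
Jul 20, 260 sold [LIFO — newest first]: 106 @ $10.10 + 154 @ $9.85 = $2,587.50
Total COGS = $325.00 + $2,408.10 + $2,587.50 = $5,320.60
Ending inventory: 61 @ $6.85 + 36 @ $9.85 = $772.45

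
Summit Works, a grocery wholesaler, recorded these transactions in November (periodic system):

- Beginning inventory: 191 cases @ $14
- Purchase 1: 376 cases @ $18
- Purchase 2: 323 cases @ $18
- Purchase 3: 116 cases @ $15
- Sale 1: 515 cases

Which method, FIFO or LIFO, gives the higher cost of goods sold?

FIFO COGS: 191 @ $14 + 324 @ $18 = $8,506
LIFO COGS: 116 @ $15 + 323 @ $18 + 76 @ $18 = $8,922

LIFO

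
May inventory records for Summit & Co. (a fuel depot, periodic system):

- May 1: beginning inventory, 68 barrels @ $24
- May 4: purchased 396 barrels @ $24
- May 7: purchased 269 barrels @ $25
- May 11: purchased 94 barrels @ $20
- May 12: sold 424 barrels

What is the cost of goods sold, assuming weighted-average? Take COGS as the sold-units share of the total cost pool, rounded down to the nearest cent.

COGS = $10,121.14

May 12, sell 424: 424/827 × $19,741.00 → $10,121.14
Ending inventory (cost pool remaining) = $9,619.86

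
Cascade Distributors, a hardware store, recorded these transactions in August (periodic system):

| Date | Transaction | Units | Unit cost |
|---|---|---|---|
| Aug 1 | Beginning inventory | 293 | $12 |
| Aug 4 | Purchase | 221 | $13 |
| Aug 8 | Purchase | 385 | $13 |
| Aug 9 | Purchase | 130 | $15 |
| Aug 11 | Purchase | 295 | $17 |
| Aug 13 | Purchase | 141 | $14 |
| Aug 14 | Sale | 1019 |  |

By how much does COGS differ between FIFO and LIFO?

$1,634

FIFO COGS: 293 @ $12 + 221 @ $13 + 385 @ $13 + 120 @ $15 = $13,194
LIFO COGS: 141 @ $14 + 295 @ $17 + 130 @ $15 + 385 @ $13 + 68 @ $13 = $14,828
Difference = |$13,194 − $14,828| = $1,634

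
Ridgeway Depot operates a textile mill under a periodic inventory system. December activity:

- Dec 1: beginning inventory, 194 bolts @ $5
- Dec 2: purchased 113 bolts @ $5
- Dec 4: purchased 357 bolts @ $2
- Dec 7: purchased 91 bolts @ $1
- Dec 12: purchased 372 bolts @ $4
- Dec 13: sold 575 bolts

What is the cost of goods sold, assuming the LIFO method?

COGS = $1,803

Dec 13, 575 sold [LIFO — newest first]: 372 @ $4 + 91 @ $1 + 112 @ $2 = $1,803
Ending inventory: 194 @ $5 + 113 @ $5 + 245 @ $2 = $2,025
Check: goods available $3,828 = COGS $1,803 + ending $2,025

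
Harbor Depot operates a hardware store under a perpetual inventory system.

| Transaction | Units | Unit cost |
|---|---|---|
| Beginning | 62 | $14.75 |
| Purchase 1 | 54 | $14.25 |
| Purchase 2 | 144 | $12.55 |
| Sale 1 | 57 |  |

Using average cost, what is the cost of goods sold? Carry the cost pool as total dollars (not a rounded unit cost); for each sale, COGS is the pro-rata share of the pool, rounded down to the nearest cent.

After Beginning: 62 on hand, pool $914.50 (≈ $14.7500 each)
After Purchase 1: 116 on hand, pool $1,684.00 (≈ $14.5172 each)
After Purchase 2: 260 on hand, pool $3,491.20 (≈ $13.4277 each)
Sale 1, sell 57: 57/260 × $3,491.20 → $765.37
Ending inventory (cost pool remaining) = $2,725.83
Check: goods available $3,491.20 = COGS $765.37 + ending $2,725.83

COGS = $765.37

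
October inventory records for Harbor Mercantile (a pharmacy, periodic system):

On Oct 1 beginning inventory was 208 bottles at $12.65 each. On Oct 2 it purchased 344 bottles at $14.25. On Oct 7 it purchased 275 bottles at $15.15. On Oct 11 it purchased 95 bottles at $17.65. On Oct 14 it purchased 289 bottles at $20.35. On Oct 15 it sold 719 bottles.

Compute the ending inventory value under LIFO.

Ending inventory = $6,678.20

Oct 15, 719 sold [LIFO — newest first]: 289 @ $20.35 + 95 @ $17.65 + 275 @ $15.15 + 60 @ $14.25 = $12,579.15
Ending inventory: 208 @ $12.65 + 284 @ $14.25 = $6,678.20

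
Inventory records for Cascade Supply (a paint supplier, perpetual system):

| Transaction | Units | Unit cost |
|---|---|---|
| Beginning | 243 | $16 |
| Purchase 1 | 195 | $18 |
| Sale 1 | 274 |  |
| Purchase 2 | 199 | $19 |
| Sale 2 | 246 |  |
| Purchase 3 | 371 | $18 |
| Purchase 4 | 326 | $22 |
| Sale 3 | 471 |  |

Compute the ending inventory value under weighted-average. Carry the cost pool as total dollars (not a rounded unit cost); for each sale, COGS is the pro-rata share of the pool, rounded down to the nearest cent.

After Beginning: 243 on hand, pool $3,888.00 (≈ $16.0000 each)
After Purchase 1: 438 on hand, pool $7,398.00 (≈ $16.8904 each)
Sale 1, sell 274: 274/438 × $7,398.00 → $4,627.97
After Purchase 2: 363 on hand, pool $6,551.03 (≈ $18.0469 each)
Sale 2, sell 246: 246/363 × $6,551.03 → $4,439.54
After Purchase 3: 488 on hand, pool $8,789.49 (≈ $18.0113 each)
After Purchase 4: 814 on hand, pool $15,961.49 (≈ $19.6087 each)
Sale 3, sell 471: 471/814 × $15,961.49 → $9,235.70
Total COGS = $4,627.97 + $4,439.54 + $9,235.70 = $18,303.21
Ending inventory (cost pool remaining) = $6,725.79

Ending inventory = $6,725.79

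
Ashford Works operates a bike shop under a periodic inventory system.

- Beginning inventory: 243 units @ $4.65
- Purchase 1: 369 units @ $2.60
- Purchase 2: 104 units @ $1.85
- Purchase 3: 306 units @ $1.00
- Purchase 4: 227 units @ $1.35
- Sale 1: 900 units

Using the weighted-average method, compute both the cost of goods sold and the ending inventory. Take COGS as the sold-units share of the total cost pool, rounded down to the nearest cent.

Sale 1, sell 900: 900/1249 × $2,894.20 → $2,085.49
Ending inventory (cost pool remaining) = $808.71

COGS = $2,085.49; ending inventory = $808.71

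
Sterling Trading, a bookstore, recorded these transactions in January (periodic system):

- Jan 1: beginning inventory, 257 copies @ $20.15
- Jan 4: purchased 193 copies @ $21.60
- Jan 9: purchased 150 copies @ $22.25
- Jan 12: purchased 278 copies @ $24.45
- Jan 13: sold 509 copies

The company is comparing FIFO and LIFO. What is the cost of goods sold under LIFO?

COGS = $11,884.20

FIFO COGS: 257 @ $20.15 + 193 @ $21.60 + 59 @ $22.25 = $10,660.10
LIFO COGS: 278 @ $24.45 + 150 @ $22.25 + 81 @ $21.60 = $11,884.20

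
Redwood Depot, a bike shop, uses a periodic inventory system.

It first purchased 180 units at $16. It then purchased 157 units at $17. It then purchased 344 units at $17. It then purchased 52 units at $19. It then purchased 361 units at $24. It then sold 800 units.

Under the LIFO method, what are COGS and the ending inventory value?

COGS = $16,231; ending inventory = $4,818

Sale 1 (800) [LIFO — newest first]: 361 @ $24 + 52 @ $19 + 344 @ $17 + 43 @ $17 = $16,231
Ending inventory: 180 @ $16 + 114 @ $17 = $4,818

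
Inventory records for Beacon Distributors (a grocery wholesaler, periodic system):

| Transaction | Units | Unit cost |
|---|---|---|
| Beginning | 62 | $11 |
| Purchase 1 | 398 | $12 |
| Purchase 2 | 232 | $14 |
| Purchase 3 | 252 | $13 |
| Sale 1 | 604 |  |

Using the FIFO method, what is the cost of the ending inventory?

Sale 1 (604) [FIFO — oldest first]: 62 @ $11 + 398 @ $12 + 144 @ $14 = $7,474
Ending inventory: 88 @ $14 + 252 @ $13 = $4,508

Ending inventory = $4,508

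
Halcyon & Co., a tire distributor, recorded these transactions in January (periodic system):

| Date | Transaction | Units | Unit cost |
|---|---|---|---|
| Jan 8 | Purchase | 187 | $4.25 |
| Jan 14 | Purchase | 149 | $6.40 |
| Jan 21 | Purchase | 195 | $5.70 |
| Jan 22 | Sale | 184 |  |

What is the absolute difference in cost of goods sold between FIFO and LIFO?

FIFO COGS: 184 @ $4.25 = $782.00
LIFO COGS: 184 @ $5.70 = $1,048.80
Difference = |$782.00 − $1,048.80| = $266.80

$266.80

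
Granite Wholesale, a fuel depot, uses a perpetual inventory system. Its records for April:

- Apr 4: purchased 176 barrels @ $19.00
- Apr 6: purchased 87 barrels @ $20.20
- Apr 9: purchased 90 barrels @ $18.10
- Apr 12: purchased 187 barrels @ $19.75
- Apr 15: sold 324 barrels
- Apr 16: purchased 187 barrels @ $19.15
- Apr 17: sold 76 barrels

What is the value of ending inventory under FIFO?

Ending inventory = $6,346.05

Apr 15, 324 sold [FIFO — oldest first]: 176 @ $19.00 + 87 @ $20.20 + 61 @ $18.10 = $6,205.50
Apr 17, 76 sold [FIFO — oldest first]: 29 @ $18.10 + 47 @ $19.75 = $1,453.15
Total COGS = $6,205.50 + $1,453.15 = $7,658.65
Ending inventory: 140 @ $19.75 + 187 @ $19.15 = $6,346.05
Check: goods available $14,004.70 = COGS $7,658.65 + ending $6,346.05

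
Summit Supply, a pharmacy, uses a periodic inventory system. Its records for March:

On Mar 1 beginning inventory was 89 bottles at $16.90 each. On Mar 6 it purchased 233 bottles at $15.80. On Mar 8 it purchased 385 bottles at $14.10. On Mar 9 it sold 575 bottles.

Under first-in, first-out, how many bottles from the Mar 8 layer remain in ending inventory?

132

Mar 9, 575 sold [FIFO — oldest first]: 89 @ $16.90 + 233 @ $15.80 + 253 @ $14.10 = $8,752.80
Ending inventory: 132 @ $14.10 = $1,861.20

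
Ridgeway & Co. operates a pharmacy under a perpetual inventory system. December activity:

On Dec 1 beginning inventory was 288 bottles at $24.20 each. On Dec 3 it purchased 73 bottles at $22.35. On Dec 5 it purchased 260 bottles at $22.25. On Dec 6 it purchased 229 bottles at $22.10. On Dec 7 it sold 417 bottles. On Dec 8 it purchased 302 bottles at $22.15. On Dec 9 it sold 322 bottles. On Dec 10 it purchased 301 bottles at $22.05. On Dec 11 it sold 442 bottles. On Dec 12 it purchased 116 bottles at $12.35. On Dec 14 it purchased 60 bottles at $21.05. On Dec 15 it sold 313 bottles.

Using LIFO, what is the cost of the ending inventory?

Dec 7, 417 sold [LIFO — newest first]: 229 @ $22.10 + 188 @ $22.25 = $9,243.90
Dec 9, 322 sold [LIFO — newest first]: 302 @ $22.15 + 20 @ $22.25 = $7,134.30
Dec 11, 442 sold [LIFO — newest first]: 301 @ $22.05 + 52 @ $22.25 + 73 @ $22.35 + 16 @ $24.20 = $9,812.80
Dec 15, 313 sold [LIFO — newest first]: 60 @ $21.05 + 116 @ $12.35 + 137 @ $24.20 = $6,011.00
Total COGS = $9,243.90 + $7,134.30 + $9,812.80 + $6,011.00 = $32,202.00
Ending inventory: 135 @ $24.20 = $3,267.00

Ending inventory = $3,267.00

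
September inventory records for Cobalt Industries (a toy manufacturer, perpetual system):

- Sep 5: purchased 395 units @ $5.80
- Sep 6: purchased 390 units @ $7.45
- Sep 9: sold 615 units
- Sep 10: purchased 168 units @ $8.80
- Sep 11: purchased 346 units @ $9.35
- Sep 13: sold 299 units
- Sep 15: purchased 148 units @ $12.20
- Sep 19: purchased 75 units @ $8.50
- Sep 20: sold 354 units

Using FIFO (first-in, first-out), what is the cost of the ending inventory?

Sep 9, 615 sold [FIFO — oldest first]: 395 @ $5.80 + 220 @ $7.45 = $3,930.00
Sep 13, 299 sold [FIFO — oldest first]: 170 @ $7.45 + 129 @ $8.80 = $2,401.70
Sep 20, 354 sold [FIFO — oldest first]: 39 @ $8.80 + 315 @ $9.35 = $3,288.45
Total COGS = $3,930.00 + $2,401.70 + $3,288.45 = $9,620.15
Ending inventory: 31 @ $9.35 + 148 @ $12.20 + 75 @ $8.50 = $2,732.95
Check: goods available $12,353.10 = COGS $9,620.15 + ending $2,732.95

Ending inventory = $2,732.95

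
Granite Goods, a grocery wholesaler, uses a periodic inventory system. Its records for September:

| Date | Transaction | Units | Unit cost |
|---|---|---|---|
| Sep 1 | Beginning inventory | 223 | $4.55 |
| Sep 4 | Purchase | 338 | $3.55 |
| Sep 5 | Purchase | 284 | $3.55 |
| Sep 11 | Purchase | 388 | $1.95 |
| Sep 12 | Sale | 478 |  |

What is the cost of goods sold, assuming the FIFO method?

COGS = $1,919.90

Sep 12, 478 sold [FIFO — oldest first]: 223 @ $4.55 + 255 @ $3.55 = $1,919.90
Ending inventory: 83 @ $3.55 + 284 @ $3.55 + 388 @ $1.95 = $2,059.45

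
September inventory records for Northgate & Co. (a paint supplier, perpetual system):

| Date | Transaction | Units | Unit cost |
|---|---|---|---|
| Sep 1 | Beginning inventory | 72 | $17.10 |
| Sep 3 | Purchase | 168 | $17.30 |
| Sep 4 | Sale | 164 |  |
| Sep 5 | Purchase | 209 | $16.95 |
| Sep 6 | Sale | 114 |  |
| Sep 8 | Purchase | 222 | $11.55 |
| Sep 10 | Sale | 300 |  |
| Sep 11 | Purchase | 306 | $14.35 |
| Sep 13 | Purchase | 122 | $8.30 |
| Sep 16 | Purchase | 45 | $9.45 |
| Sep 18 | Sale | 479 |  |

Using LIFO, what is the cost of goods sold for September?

Sep 4, 164 sold [LIFO — newest first]: 164 @ $17.30 = $2,837.20
Sep 6, 114 sold [LIFO — newest first]: 114 @ $16.95 = $1,932.30
Sep 10, 300 sold [LIFO — newest first]: 222 @ $11.55 + 78 @ $16.95 = $3,886.20
Sep 18, 479 sold [LIFO — newest first]: 45 @ $9.45 + 122 @ $8.30 + 306 @ $14.35 + 6 @ $16.95 = $5,930.65
Total COGS = $2,837.20 + $1,932.30 + $3,886.20 + $5,930.65 = $14,586.35
Ending inventory: 72 @ $17.10 + 4 @ $17.30 + 11 @ $16.95 = $1,486.85

COGS = $14,586.35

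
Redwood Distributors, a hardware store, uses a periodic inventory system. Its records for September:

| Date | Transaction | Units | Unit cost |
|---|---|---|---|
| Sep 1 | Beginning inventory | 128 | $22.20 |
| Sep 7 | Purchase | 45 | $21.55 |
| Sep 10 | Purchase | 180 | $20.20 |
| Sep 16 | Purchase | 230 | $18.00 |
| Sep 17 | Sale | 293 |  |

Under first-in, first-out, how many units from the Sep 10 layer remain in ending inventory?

60

Sep 17, 293 sold [FIFO — oldest first]: 128 @ $22.20 + 45 @ $21.55 + 120 @ $20.20 = $6,235.35
Ending inventory: 60 @ $20.20 + 230 @ $18.00 = $5,352.00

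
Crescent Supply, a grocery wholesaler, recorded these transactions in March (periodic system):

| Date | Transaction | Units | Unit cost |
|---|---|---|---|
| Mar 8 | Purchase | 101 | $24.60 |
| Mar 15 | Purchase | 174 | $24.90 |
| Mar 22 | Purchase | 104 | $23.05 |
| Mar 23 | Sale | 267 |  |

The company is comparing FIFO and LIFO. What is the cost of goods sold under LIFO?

FIFO COGS: 101 @ $24.60 + 166 @ $24.90 = $6,618.00
LIFO COGS: 104 @ $23.05 + 163 @ $24.90 = $6,455.90

COGS = $6,455.90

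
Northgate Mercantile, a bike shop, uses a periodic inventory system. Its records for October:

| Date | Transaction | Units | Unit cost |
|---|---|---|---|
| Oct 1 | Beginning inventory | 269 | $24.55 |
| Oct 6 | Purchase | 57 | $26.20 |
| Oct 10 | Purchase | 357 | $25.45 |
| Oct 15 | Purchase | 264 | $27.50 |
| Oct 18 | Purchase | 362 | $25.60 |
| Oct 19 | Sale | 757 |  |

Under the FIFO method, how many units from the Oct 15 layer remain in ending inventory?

Oct 19, 757 sold [FIFO — oldest first]: 269 @ $24.55 + 57 @ $26.20 + 357 @ $25.45 + 74 @ $27.50 = $19,218.00
Ending inventory: 190 @ $27.50 + 362 @ $25.60 = $14,492.20

190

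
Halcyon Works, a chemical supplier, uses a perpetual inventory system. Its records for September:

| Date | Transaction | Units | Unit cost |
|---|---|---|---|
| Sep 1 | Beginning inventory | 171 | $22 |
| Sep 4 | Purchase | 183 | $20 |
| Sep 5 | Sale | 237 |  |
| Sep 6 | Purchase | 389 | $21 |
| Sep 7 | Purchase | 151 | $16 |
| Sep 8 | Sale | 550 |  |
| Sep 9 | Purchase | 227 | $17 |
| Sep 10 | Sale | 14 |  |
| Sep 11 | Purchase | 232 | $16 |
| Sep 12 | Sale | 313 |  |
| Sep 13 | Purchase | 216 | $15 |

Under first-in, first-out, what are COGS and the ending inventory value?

Sep 5, 237 sold [FIFO — oldest first]: 171 @ $22 + 66 @ $20 = $5,082
Sep 8, 550 sold [FIFO — oldest first]: 117 @ $20 + 389 @ $21 + 44 @ $16 = $11,213
Sep 10, 14 sold [FIFO — oldest first]: 14 @ $16 = $224
Sep 12, 313 sold [FIFO — oldest first]: 93 @ $16 + 220 @ $17 = $5,228
Total COGS = $5,082 + $11,213 + $224 + $5,228 = $21,747
Ending inventory: 7 @ $17 + 232 @ $16 + 216 @ $15 = $7,071
Check: goods available $28,818 = COGS $21,747 + ending $7,071

COGS = $21,747; ending inventory = $7,071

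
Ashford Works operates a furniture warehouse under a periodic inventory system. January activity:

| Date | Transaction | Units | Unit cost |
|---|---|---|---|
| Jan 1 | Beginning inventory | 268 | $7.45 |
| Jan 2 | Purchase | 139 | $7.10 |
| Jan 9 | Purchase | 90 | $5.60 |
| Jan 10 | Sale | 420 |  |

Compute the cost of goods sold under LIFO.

COGS = $2,913.85

Jan 10, 420 sold [LIFO — newest first]: 90 @ $5.60 + 139 @ $7.10 + 191 @ $7.45 = $2,913.85
Ending inventory: 77 @ $7.45 = $573.65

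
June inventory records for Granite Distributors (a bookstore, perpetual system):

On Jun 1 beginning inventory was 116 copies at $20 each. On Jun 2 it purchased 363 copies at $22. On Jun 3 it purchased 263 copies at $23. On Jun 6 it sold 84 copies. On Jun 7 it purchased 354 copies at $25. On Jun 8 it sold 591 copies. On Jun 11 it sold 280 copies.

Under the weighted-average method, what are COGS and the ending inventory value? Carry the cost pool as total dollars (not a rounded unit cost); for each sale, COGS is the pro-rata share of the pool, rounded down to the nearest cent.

COGS = $21,951.19; ending inventory = $3,253.81

After Jun 1: 116 on hand, pool $2,320.00 (≈ $20.0000 each)
After Jun 2: 479 on hand, pool $10,306.00 (≈ $21.5157 each)
After Jun 3: 742 on hand, pool $16,355.00 (≈ $22.0418 each)
Jun 6, sell 84: 84/742 × $16,355.00 → $1,851.50
After Jun 7: 1012 on hand, pool $23,353.50 (≈ $23.0766 each)
Jun 8, sell 591: 591/1012 × $23,353.50 → $13,638.25
Jun 11, sell 280: 280/421 × $9,715.25 → $6,461.44
Total COGS = $1,851.50 + $13,638.25 + $6,461.44 = $21,951.19
Ending inventory (cost pool remaining) = $3,253.81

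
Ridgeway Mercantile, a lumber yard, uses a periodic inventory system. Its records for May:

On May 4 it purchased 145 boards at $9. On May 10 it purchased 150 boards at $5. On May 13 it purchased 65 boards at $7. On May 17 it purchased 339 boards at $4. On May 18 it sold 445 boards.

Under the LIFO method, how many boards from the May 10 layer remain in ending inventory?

May 18, 445 sold [LIFO — newest first]: 339 @ $4 + 65 @ $7 + 41 @ $5 = $2,016
Ending inventory: 145 @ $9 + 109 @ $5 = $1,850

109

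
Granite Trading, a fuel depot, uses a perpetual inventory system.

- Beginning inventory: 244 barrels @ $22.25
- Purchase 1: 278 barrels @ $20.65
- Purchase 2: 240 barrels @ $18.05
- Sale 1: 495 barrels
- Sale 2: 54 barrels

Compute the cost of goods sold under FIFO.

COGS = $11,657.05

Sale 1 (495) [FIFO — oldest first]: 244 @ $22.25 + 251 @ $20.65 = $10,612.15
Sale 2 (54) [FIFO — oldest first]: 27 @ $20.65 + 27 @ $18.05 = $1,044.90
Total COGS = $10,612.15 + $1,044.90 = $11,657.05
Ending inventory: 213 @ $18.05 = $3,844.65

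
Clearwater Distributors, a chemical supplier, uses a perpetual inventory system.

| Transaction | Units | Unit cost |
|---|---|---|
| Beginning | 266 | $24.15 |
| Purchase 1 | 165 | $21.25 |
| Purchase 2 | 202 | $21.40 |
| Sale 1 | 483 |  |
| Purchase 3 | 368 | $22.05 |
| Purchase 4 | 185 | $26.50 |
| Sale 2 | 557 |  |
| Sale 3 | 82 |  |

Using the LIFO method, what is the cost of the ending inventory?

Sale 1 (483) [LIFO — newest first]: 202 @ $21.40 + 165 @ $21.25 + 116 @ $24.15 = $10,630.45
Sale 2 (557) [LIFO — newest first]: 185 @ $26.50 + 368 @ $22.05 + 4 @ $24.15 = $13,113.50
Sale 3 (82) [LIFO — newest first]: 82 @ $24.15 = $1,980.30
Total COGS = $10,630.45 + $13,113.50 + $1,980.30 = $25,724.25
Ending inventory: 64 @ $24.15 = $1,545.60

Ending inventory = $1,545.60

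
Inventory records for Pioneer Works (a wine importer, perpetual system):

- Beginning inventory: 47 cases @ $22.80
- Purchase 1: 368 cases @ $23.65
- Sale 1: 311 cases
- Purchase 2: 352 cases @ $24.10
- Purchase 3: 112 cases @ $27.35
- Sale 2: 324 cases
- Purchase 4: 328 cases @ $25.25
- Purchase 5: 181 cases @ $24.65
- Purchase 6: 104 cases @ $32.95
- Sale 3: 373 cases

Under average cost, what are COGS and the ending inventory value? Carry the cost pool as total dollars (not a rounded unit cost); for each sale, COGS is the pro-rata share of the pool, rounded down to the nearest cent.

COGS = $24,963.66; ending inventory = $12,527.99

After Beginning: 47 on hand, pool $1,071.60 (≈ $22.8000 each)
After Purchase 1: 415 on hand, pool $9,774.80 (≈ $23.5537 each)
Sale 1, sell 311: 311/415 × $9,774.80 → $7,325.21
After Purchase 2: 456 on hand, pool $10,932.79 (≈ $23.9754 each)
After Purchase 3: 568 on hand, pool $13,995.99 (≈ $24.6408 each)
Sale 2, sell 324: 324/568 × $13,995.99 → $7,983.62
After Purchase 4: 572 on hand, pool $14,294.37 (≈ $24.9902 each)
After Purchase 5: 753 on hand, pool $18,756.02 (≈ $24.9084 each)
After Purchase 6: 857 on hand, pool $22,182.82 (≈ $25.8843 each)
Sale 3, sell 373: 373/857 × $22,182.82 → $9,654.83
Total COGS = $7,325.21 + $7,983.62 + $9,654.83 = $24,963.66
Ending inventory (cost pool remaining) = $12,527.99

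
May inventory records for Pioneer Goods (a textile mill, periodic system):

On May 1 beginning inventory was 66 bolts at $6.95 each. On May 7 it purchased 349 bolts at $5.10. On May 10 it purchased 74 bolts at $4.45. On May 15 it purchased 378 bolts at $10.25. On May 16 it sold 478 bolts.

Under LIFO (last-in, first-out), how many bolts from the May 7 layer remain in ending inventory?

323

May 16, 478 sold [LIFO — newest first]: 378 @ $10.25 + 74 @ $4.45 + 26 @ $5.10 = $4,336.40
Ending inventory: 66 @ $6.95 + 323 @ $5.10 = $2,106.00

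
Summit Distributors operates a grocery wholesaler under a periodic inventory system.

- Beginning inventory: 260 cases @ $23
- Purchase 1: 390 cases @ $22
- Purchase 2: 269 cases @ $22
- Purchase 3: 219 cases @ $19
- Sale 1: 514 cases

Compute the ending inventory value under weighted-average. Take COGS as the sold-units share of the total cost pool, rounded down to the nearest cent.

Ending inventory = $13,510.32

Sale 1, sell 514: 514/1138 × $24,639.00 → $11,128.68
Ending inventory (cost pool remaining) = $13,510.32
Check: goods available $24,639.00 = COGS $11,128.68 + ending $13,510.32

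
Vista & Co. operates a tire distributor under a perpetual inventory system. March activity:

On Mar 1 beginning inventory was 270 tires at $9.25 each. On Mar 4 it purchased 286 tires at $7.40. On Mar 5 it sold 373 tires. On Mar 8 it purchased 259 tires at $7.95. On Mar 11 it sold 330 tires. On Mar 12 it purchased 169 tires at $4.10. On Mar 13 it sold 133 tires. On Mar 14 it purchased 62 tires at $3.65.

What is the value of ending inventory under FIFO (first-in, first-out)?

Mar 5, 373 sold [FIFO — oldest first]: 270 @ $9.25 + 103 @ $7.40 = $3,259.70
Mar 11, 330 sold [FIFO — oldest first]: 183 @ $7.40 + 147 @ $7.95 = $2,522.85
Mar 13, 133 sold [FIFO — oldest first]: 112 @ $7.95 + 21 @ $4.10 = $976.50
Total COGS = $3,259.70 + $2,522.85 + $976.50 = $6,759.05
Ending inventory: 148 @ $4.10 + 62 @ $3.65 = $833.10

Ending inventory = $833.10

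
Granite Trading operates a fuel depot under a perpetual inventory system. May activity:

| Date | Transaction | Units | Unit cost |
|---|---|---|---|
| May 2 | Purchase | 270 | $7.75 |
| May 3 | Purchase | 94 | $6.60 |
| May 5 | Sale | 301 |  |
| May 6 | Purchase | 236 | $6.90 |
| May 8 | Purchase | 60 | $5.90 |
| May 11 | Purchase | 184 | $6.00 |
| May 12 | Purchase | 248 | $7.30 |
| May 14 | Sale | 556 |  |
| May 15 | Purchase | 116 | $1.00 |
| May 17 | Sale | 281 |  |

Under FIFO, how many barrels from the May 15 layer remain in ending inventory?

May 5, 301 sold [FIFO — oldest first]: 270 @ $7.75 + 31 @ $6.60 = $2,297.10
May 14, 556 sold [FIFO — oldest first]: 63 @ $6.60 + 236 @ $6.90 + 60 @ $5.90 + 184 @ $6.00 + 13 @ $7.30 = $3,597.10
May 17, 281 sold [FIFO — oldest first]: 235 @ $7.30 + 46 @ $1.00 = $1,761.50
Total COGS = $2,297.10 + $3,597.10 + $1,761.50 = $7,655.70
Ending inventory: 70 @ $1.00 = $70.00

70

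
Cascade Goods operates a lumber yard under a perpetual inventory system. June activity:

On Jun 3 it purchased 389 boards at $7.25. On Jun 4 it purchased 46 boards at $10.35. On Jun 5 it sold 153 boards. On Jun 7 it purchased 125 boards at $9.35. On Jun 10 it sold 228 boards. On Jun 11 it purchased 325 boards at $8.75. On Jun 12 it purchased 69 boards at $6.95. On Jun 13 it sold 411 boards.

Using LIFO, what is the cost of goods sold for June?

COGS = $6,613.90

Jun 5, 153 sold [LIFO — newest first]: 46 @ $10.35 + 107 @ $7.25 = $1,251.85
Jun 10, 228 sold [LIFO — newest first]: 125 @ $9.35 + 103 @ $7.25 = $1,915.50
Jun 13, 411 sold [LIFO — newest first]: 69 @ $6.95 + 325 @ $8.75 + 17 @ $7.25 = $3,446.55
Total COGS = $1,251.85 + $1,915.50 + $3,446.55 = $6,613.90
Ending inventory: 162 @ $7.25 = $1,174.50
Check: goods available $7,788.40 = COGS $6,613.90 + ending $1,174.50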